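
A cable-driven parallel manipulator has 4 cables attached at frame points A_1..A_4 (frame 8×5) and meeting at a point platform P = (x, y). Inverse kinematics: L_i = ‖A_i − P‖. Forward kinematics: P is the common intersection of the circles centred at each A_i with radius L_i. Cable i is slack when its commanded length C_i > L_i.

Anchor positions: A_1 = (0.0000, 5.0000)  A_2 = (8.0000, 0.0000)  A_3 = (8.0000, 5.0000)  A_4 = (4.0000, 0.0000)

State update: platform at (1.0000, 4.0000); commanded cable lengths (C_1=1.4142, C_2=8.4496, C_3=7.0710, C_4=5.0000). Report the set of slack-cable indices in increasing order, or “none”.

i=1: geometric 1.4142 vs commanded 1.4142 ⇒ taut
i=2: geometric 8.0623 vs commanded 8.4496 ⇒ slack
i=3: geometric 7.0711 vs commanded 7.0710 ⇒ taut
i=4: geometric 5.0000 vs commanded 5.0000 ⇒ taut

2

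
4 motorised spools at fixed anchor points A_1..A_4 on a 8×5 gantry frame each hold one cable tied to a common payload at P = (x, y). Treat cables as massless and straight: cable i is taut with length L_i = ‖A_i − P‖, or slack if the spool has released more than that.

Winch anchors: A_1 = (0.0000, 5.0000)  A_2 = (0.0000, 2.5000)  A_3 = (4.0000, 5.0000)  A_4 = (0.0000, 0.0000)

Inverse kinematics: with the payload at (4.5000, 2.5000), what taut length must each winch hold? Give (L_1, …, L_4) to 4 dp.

(5.1478, 4.5000, 2.5495, 5.1478)

L_1: Δ = A_1−P = (-4.5000, 2.5000) → ‖Δ‖ = √26.5000 = 5.1478
L_2: Δ = A_2−P = (-4.5000, 0.0000) → ‖Δ‖ = √20.2500 = 4.5000
L_3: Δ = A_3−P = (-0.5000, 2.5000) → ‖Δ‖ = √6.5000 = 2.5495
L_4: Δ = A_4−P = (-4.5000, -2.5000) → ‖Δ‖ = √26.5000 = 5.1478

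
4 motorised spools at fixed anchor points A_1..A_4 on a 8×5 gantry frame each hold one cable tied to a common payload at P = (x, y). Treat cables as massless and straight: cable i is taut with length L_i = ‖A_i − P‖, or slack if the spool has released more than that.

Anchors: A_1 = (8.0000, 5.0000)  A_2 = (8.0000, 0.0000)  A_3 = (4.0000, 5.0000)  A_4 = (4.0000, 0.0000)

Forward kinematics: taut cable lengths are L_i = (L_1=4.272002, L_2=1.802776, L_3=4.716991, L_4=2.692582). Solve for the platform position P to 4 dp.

expand ‖A_i−P‖²=L_i² and subtract eq 1 (q_i ≔ ‖A_i‖²−L_i²)
q_1 = 64.0000+25.0000−18.2500 = 70.7500
eq1−eq2 → [0.0000  10.0000]·P = 10.0000
eq1−eq3 → [8.0000  0.0000]·P = 52.0000
eq1−eq4 → [8.0000  10.0000]·P = 62.0000
2×2 solve → P = (6.5000, 1.0000)
check cable 4: ‖A_4−P‖² = 7.2500 ≈ L_4² = 7.2500 ✓

(6.5000, 1.0000)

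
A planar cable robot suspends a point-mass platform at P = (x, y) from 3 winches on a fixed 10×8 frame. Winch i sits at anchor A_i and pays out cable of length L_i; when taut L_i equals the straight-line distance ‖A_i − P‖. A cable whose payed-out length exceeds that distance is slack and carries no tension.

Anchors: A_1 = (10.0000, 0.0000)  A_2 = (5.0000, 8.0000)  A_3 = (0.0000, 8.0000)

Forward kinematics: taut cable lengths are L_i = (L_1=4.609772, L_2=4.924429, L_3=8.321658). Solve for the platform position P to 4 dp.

circle eqns → linear via eq_j − eq_1; set q_j = A_j·A_j − L_j²
q_1 = 100.0000+0.0000−21.2500 = 78.7500
10.0000·x − 16.0000·y = q_1−q_2 = 14.0000
20.0000·x − 16.0000·y = q_1−q_3 = 84.0000
solve first two rows → x=7.0000, y=3.5000

(7.0000, 3.5000)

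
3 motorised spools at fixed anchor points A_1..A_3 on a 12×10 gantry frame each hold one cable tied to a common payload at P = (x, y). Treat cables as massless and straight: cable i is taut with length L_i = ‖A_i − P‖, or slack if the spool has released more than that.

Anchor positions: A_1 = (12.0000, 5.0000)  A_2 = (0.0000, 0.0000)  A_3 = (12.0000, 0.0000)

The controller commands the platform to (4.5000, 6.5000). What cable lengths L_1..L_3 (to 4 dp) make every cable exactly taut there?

(7.6485, 7.9057, 9.9247)

cable 1: Δx=7.5000, Δy=-1.5000; L_1 = √(Δx²+Δy²) = 7.6485
cable 2: Δx=-4.5000, Δy=-6.5000; L_2 = √(Δx²+Δy²) = 7.9057
cable 3: Δx=7.5000, Δy=-6.5000; L_3 = √(Δx²+Δy²) = 9.9247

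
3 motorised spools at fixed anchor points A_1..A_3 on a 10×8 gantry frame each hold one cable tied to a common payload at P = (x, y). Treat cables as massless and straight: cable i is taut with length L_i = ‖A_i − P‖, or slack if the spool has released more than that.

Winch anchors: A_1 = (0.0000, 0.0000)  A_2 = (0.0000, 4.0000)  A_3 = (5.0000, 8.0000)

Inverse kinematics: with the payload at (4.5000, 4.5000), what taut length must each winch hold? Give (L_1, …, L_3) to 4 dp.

L_1: Δ = A_1−P = (-4.5000, -4.5000) → ‖Δ‖ = √40.5000 = 6.3640
L_2: Δ = A_2−P = (-4.5000, -0.5000) → ‖Δ‖ = √20.5000 = 4.5277
L_3: Δ = A_3−P = (0.5000, 3.5000) → ‖Δ‖ = √12.5000 = 3.5355

(6.3640, 4.5277, 3.5355)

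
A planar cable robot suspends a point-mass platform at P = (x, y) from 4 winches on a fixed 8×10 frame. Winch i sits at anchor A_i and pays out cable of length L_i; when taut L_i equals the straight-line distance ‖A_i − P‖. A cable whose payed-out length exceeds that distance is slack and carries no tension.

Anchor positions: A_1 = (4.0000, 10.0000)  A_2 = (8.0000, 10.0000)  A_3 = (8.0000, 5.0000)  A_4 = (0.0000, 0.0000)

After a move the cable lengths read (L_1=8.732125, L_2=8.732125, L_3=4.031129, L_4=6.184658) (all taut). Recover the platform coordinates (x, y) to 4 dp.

(6.0000, 1.5000)

each cable: (A_i−P)·(A_i−P) = L_i²; let q_i = ‖A_i‖²−L_i²
q_1 = 16.0000+100.0000−76.2500 = 39.7500
row 1: -8.0000x + 0.0000y = -48.0000  (q_2=87.7500)
row 2: -8.0000x + 10.0000y = -33.0000  (q_3=72.7500)
row 3: 8.0000x + 20.0000y = 78.0000  (q_4=-38.2500)
Cramer on rows 1–2 → x = 6.0000, y = 1.5000
check cable 4: ‖A_4−P‖² = 38.2500 ≈ L_4² = 38.2500 ✓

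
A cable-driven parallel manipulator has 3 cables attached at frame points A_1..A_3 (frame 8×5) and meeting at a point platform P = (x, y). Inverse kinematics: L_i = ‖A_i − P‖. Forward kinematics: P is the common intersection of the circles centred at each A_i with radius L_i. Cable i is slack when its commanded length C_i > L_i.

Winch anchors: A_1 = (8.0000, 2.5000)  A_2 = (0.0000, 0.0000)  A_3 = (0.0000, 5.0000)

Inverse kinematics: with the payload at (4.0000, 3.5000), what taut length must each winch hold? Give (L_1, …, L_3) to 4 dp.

(4.1231, 5.3151, 4.2720)

cable 1: Δx=4.0000, Δy=-1.0000; L_1 = √(Δx²+Δy²) = 4.1231
cable 2: Δx=-4.0000, Δy=-3.5000; L_2 = √(Δx²+Δy²) = 5.3151
cable 3: Δx=-4.0000, Δy=1.5000; L_3 = √(Δx²+Δy²) = 4.2720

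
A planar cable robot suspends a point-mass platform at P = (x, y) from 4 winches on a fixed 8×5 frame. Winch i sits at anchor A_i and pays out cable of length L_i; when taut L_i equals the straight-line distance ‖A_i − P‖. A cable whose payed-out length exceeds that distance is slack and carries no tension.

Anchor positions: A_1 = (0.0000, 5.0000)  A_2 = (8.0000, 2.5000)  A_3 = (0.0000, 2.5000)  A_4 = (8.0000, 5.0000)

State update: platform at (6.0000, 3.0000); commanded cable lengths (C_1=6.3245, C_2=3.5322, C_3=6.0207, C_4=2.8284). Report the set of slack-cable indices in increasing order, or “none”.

2

cable 1: √((-6.0000)²+(2.0000)²)=6.3246, C_1=6.3245: taut
cable 2: √((2.0000)²+(-0.5000)²)=2.0616, C_2=3.5322: slack
cable 3: √((-6.0000)²+(-0.5000)²)=6.0208, C_3=6.0207: taut
cable 4: √((2.0000)²+(2.0000)²)=2.8284, C_4=2.8284: taut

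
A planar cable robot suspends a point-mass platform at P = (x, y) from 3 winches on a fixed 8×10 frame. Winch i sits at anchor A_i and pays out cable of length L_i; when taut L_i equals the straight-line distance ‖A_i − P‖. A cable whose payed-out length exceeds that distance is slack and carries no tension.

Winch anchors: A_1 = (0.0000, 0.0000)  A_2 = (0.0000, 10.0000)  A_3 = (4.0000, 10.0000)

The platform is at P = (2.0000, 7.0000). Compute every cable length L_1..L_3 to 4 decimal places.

(7.2801, 3.6056, 3.6056)

L_1 = √((0.0000−2.0000)² + (0.0000−7.0000)²) = 7.2801
L_2 = √((0.0000−2.0000)² + (10.0000−7.0000)²) = 3.6056
L_3 = √((4.0000−2.0000)² + (10.0000−7.0000)²) = 3.6056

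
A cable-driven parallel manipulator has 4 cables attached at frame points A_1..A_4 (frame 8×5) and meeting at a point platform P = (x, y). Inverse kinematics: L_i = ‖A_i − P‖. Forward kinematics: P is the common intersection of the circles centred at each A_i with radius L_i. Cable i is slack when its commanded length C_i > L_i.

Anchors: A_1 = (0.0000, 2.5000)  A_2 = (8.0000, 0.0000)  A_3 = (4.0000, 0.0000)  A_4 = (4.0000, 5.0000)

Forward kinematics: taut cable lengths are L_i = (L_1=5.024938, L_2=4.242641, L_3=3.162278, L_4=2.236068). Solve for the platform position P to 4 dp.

circle eqns → linear via eq_j − eq_1; set c_j = A_j·A_j − L_j²
c_1 = 0.0000+6.2500−25.2500 = -19.0000
-16.0000·x + 5.0000·y = c_1−c_2 = -65.0000
-8.0000·x + 5.0000·y = c_1−c_3 = -25.0000
-8.0000·x − 5.0000·y = c_1−c_4 = -55.0000
solve first two rows → x=5.0000, y=3.0000
check cable 4: ‖A_4−P‖² = 5.0000 ≈ L_4² = 5.0000 ✓

(5.0000, 3.0000)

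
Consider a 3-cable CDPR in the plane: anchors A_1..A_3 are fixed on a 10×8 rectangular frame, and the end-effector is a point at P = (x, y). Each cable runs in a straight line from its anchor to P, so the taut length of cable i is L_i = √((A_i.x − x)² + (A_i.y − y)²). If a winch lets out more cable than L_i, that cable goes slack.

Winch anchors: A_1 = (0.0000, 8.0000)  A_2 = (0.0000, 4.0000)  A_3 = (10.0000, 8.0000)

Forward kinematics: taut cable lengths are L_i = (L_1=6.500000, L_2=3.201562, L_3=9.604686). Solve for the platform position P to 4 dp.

each cable: (A_i−P)·(A_i−P) = L_i²; let k_i = ‖A_i‖²−L_i²
k_1 = 0.0000+64.0000−42.2500 = 21.7500
row 1: 0.0000x + 8.0000y = 16.0000  (k_2=5.7500)
row 2: -20.0000x + 0.0000y = -50.0000  (k_3=71.7500)
Cramer on rows 1–2 → x = 2.5000, y = 2.0000

(2.5000, 2.0000)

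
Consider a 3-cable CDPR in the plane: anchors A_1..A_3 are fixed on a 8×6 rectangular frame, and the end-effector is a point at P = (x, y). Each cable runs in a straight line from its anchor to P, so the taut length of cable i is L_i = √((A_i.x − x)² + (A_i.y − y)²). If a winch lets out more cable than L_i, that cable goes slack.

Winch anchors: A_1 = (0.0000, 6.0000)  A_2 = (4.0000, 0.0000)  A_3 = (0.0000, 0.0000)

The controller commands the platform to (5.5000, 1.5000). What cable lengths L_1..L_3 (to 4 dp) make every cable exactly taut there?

cable 1: Δx=-5.5000, Δy=4.5000; L_1 = √(Δx²+Δy²) = 7.1063
cable 2: Δx=-1.5000, Δy=-1.5000; L_2 = √(Δx²+Δy²) = 2.1213
cable 3: Δx=-5.5000, Δy=-1.5000; L_3 = √(Δx²+Δy²) = 5.7009

(7.1063, 2.1213, 5.7009)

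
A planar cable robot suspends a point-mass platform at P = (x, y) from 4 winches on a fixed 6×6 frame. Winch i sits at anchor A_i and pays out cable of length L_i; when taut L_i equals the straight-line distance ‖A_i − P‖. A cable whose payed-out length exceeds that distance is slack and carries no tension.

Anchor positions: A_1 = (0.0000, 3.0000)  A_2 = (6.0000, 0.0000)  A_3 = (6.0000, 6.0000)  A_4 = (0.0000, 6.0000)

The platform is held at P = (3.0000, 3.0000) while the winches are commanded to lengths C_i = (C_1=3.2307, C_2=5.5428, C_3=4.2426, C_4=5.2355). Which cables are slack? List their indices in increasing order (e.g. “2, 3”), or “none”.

i=1: geometric 3.0000 vs commanded 3.2307 ⇒ slack
i=2: geometric 4.2426 vs commanded 5.5428 ⇒ slack
i=3: geometric 4.2426 vs commanded 4.2426 ⇒ taut
i=4: geometric 4.2426 vs commanded 5.2355 ⇒ slack

1, 2, 4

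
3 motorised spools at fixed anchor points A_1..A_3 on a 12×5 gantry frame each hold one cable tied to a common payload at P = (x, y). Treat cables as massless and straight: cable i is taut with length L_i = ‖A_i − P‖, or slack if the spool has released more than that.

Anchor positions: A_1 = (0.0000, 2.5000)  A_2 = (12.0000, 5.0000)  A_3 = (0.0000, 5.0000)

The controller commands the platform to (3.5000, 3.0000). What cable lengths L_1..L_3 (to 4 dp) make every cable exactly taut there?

L_1: Δ = A_1−P = (-3.5000, -0.5000) → ‖Δ‖ = √12.5000 = 3.5355
L_2: Δ = A_2−P = (8.5000, 2.0000) → ‖Δ‖ = √76.2500 = 8.7321
L_3: Δ = A_3−P = (-3.5000, 2.0000) → ‖Δ‖ = √16.2500 = 4.0311

(3.5355, 8.7321, 4.0311)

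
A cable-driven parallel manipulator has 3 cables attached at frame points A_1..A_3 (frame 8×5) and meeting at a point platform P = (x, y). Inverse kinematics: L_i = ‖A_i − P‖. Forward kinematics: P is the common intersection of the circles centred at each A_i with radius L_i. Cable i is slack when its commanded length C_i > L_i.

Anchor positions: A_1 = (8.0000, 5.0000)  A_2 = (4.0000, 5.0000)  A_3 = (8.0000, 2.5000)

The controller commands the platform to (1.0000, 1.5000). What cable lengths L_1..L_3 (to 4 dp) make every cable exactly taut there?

L_1: Δ = A_1−P = (7.0000, 3.5000) → ‖Δ‖ = √61.2500 = 7.8262
L_2: Δ = A_2−P = (3.0000, 3.5000) → ‖Δ‖ = √21.2500 = 4.6098
L_3: Δ = A_3−P = (7.0000, 1.0000) → ‖Δ‖ = √50.0000 = 7.0711

(7.8262, 4.6098, 7.0711)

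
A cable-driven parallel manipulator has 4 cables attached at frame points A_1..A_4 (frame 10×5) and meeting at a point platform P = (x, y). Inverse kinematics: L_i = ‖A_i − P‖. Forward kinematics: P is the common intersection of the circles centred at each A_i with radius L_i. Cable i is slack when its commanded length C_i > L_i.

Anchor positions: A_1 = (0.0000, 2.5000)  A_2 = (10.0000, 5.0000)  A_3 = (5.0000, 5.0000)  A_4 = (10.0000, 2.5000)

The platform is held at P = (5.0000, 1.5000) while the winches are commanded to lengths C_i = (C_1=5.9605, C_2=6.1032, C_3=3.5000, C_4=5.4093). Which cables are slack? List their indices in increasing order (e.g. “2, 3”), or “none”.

1, 4

i=1: geometric 5.0990 vs commanded 5.9605 ⇒ slack
i=2: geometric 6.1033 vs commanded 6.1032 ⇒ taut
i=3: geometric 3.5000 vs commanded 3.5000 ⇒ taut
i=4: geometric 5.0990 vs commanded 5.4093 ⇒ slack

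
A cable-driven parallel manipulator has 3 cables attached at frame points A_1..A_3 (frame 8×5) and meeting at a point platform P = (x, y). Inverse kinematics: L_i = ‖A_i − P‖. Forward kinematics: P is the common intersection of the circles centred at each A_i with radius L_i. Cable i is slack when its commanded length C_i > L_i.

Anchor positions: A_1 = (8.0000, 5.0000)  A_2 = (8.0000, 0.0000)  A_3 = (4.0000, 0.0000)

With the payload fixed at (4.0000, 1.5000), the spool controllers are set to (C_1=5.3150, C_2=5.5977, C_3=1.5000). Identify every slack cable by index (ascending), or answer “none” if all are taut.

2

i=1: geometric 5.3151 vs commanded 5.3150 ⇒ taut
i=2: geometric 4.2720 vs commanded 5.5977 ⇒ slack
i=3: geometric 1.5000 vs commanded 1.5000 ⇒ taut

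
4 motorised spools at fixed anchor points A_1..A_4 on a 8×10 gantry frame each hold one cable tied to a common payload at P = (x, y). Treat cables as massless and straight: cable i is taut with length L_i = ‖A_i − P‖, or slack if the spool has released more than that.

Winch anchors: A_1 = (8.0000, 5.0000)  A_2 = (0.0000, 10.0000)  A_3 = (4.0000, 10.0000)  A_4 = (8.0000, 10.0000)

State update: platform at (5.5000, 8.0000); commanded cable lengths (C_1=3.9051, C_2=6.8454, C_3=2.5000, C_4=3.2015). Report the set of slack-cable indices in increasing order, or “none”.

2

cable 1: √((2.5000)²+(-3.0000)²)=3.9051, C_1=3.9051: taut
cable 2: √((-5.5000)²+(2.0000)²)=5.8523, C_2=6.8454: slack
cable 3: √((-1.5000)²+(2.0000)²)=2.5000, C_3=2.5000: taut
cable 4: √((2.5000)²+(2.0000)²)=3.2016, C_4=3.2015: taut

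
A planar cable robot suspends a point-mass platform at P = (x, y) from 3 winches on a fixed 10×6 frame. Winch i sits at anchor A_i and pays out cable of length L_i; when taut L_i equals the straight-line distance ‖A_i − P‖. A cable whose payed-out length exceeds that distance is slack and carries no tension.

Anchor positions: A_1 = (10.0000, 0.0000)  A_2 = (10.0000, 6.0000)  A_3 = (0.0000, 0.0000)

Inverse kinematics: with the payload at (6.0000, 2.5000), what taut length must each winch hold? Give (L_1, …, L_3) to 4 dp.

cable 1: Δx=4.0000, Δy=-2.5000; L_1 = √(Δx²+Δy²) = 4.7170
cable 2: Δx=4.0000, Δy=3.5000; L_2 = √(Δx²+Δy²) = 5.3151
cable 3: Δx=-6.0000, Δy=-2.5000; L_3 = √(Δx²+Δy²) = 6.5000

(4.7170, 5.3151, 6.5000)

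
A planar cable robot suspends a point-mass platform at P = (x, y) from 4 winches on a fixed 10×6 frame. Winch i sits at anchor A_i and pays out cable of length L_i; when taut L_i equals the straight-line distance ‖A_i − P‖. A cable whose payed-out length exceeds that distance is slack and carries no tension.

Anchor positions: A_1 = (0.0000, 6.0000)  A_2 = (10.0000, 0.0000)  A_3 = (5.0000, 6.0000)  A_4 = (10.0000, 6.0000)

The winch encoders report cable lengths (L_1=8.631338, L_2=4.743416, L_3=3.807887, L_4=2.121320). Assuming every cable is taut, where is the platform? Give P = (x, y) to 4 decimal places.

expand ‖A_i−P‖²=L_i² and subtract eq 1 (c_i ≔ ‖A_i‖²−L_i²)
c_1 = 0.0000+36.0000−74.5000 = -38.5000
eq1−eq2 → [-20.0000  12.0000]·P = -116.0000
eq1−eq3 → [-10.0000  0.0000]·P = -85.0000
eq1−eq4 → [-20.0000  0.0000]·P = -170.0000
2×2 solve → P = (8.5000, 4.5000)
check cable 4: ‖A_4−P‖² = 4.5000 ≈ L_4² = 4.5000 ✓

(8.5000, 4.5000)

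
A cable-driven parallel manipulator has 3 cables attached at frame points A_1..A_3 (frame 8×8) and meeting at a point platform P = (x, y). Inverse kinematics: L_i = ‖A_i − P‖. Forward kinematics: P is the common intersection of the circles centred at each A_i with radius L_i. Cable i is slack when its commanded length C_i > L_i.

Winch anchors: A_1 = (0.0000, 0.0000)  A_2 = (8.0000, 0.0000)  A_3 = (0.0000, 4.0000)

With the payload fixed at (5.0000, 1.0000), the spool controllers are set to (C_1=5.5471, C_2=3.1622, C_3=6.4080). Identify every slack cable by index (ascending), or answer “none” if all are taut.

i=1: geometric 5.0990 vs commanded 5.5471 ⇒ slack
i=2: geometric 3.1623 vs commanded 3.1622 ⇒ taut
i=3: geometric 5.8310 vs commanded 6.4080 ⇒ slack

1, 3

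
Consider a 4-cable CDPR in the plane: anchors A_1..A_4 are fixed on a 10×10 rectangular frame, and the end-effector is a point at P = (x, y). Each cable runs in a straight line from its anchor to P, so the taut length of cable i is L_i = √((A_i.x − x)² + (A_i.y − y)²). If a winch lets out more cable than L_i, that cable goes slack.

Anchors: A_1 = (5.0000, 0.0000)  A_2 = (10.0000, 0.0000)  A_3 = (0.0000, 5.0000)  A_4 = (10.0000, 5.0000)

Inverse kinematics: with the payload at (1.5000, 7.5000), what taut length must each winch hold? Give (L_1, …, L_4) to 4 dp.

L_1: Δ = A_1−P = (3.5000, -7.5000) → ‖Δ‖ = √68.5000 = 8.2765
L_2: Δ = A_2−P = (8.5000, -7.5000) → ‖Δ‖ = √128.5000 = 11.3358
L_3: Δ = A_3−P = (-1.5000, -2.5000) → ‖Δ‖ = √8.5000 = 2.9155
L_4: Δ = A_4−P = (8.5000, -2.5000) → ‖Δ‖ = √78.5000 = 8.8600

(8.2765, 11.3358, 2.9155, 8.8600)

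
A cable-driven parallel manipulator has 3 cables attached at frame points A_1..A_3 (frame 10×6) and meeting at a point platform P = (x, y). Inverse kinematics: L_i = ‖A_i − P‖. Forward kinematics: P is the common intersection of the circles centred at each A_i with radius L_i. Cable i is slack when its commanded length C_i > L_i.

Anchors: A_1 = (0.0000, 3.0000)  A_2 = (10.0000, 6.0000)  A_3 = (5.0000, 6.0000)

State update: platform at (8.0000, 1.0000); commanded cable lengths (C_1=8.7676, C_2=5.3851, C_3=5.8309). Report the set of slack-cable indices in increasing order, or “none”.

i=1: geometric 8.2462 vs commanded 8.7676 ⇒ slack
i=2: geometric 5.3852 vs commanded 5.3851 ⇒ taut
i=3: geometric 5.8310 vs commanded 5.8309 ⇒ taut

1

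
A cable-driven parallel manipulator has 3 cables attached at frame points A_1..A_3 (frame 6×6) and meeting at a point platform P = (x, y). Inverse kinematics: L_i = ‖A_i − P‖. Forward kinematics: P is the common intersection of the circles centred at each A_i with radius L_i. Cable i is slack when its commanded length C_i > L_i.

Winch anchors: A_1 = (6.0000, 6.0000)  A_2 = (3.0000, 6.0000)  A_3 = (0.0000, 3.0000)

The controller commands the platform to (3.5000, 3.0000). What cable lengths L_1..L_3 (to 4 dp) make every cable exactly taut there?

(3.9051, 3.0414, 3.5000)

L_1 = √((6.0000−3.5000)² + (6.0000−3.0000)²) = 3.9051
L_2 = √((3.0000−3.5000)² + (6.0000−3.0000)²) = 3.0414
L_3 = √((0.0000−3.5000)² + (3.0000−3.0000)²) = 3.5000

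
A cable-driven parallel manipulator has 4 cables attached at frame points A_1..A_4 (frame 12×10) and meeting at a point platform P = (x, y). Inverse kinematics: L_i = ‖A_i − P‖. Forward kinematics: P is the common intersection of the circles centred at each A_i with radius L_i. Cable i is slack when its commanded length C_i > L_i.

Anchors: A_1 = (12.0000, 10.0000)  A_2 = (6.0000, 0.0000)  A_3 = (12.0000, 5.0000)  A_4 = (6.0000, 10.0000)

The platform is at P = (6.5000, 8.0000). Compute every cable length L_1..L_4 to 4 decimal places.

(5.8523, 8.0156, 6.2650, 2.0616)

L_1 = √((12.0000−6.5000)² + (10.0000−8.0000)²) = 5.8523
L_2 = √((6.0000−6.5000)² + (0.0000−8.0000)²) = 8.0156
L_3 = √((12.0000−6.5000)² + (5.0000−8.0000)²) = 6.2650
L_4 = √((6.0000−6.5000)² + (10.0000−8.0000)²) = 2.0616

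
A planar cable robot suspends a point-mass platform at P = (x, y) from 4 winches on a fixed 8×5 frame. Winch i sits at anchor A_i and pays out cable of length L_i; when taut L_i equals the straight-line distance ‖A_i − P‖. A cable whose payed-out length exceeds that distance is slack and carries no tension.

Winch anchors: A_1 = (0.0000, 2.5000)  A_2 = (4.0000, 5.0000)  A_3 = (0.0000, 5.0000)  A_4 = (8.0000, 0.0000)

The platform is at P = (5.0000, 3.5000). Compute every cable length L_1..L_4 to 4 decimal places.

(5.0990, 1.8028, 5.2202, 4.6098)

cable 1: Δx=-5.0000, Δy=-1.0000; L_1 = √(Δx²+Δy²) = 5.0990
cable 2: Δx=-1.0000, Δy=1.5000; L_2 = √(Δx²+Δy²) = 1.8028
cable 3: Δx=-5.0000, Δy=1.5000; L_3 = √(Δx²+Δy²) = 5.2202
cable 4: Δx=3.0000, Δy=-3.5000; L_4 = √(Δx²+Δy²) = 4.6098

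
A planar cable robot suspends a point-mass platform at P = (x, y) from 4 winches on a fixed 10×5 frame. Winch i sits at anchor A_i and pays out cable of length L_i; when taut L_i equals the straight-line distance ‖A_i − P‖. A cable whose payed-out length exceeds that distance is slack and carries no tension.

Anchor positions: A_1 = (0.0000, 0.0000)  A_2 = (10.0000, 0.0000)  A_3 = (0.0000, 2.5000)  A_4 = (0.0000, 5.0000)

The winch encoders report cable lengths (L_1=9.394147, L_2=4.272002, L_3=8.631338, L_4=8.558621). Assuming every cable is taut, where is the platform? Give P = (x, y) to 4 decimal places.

circle eqns → linear via eq_j − eq_1; set q_j = A_j·A_j − L_j²
q_1 = 0.0000+0.0000−88.2500 = -88.2500
-20.0000·x + 0.0000·y = q_1−q_2 = -170.0000
0.0000·x − 5.0000·y = q_1−q_3 = -20.0000
0.0000·x − 10.0000·y = q_1−q_4 = -40.0000
solve first two rows → x=8.5000, y=4.0000
check cable 4: ‖A_4−P‖² = 73.2500 ≈ L_4² = 73.2500 ✓

(8.5000, 4.0000)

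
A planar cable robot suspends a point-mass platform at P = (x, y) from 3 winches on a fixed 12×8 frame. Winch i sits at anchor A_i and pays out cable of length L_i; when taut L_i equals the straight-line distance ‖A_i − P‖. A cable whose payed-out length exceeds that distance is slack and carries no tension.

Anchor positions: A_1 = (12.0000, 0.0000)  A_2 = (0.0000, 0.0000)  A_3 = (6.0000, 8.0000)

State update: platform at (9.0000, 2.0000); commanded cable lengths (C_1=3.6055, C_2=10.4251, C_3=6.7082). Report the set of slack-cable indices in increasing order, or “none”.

2

cable 1: L_1 = ‖A_1−P‖ = 3.6056;  C_1 = 3.6055 → taut
cable 2: L_2 = ‖A_2−P‖ = 9.2195;  C_2 = 10.4251 → slack
cable 3: L_3 = ‖A_3−P‖ = 6.7082;  C_3 = 6.7082 → taut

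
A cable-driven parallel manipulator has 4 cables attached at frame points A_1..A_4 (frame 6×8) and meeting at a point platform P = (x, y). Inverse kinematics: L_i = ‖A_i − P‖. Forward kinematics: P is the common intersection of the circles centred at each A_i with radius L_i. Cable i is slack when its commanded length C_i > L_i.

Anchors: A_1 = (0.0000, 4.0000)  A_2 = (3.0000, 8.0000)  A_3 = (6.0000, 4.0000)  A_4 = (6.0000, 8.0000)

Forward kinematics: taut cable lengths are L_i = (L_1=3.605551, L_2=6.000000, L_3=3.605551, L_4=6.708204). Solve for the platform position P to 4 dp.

circle eqns → linear via eq_j − eq_1; set q_j = A_j·A_j − L_j²
q_1 = 0.0000+16.0000−13.0000 = 3.0000
-6.0000·x − 8.0000·y = q_1−q_2 = -34.0000
-12.0000·x + 0.0000·y = q_1−q_3 = -36.0000
-12.0000·x − 8.0000·y = q_1−q_4 = -52.0000
solve first two rows → x=3.0000, y=2.0000
check cable 4: ‖A_4−P‖² = 45.0000 ≈ L_4² = 45.0000 ✓

(3.0000, 2.0000)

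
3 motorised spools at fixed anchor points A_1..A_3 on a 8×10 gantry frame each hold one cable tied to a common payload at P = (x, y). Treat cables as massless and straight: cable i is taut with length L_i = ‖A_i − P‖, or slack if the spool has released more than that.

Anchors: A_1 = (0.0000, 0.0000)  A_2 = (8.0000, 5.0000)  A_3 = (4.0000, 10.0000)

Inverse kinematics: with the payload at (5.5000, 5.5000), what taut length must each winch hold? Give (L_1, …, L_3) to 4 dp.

cable 1: Δx=-5.5000, Δy=-5.5000; L_1 = √(Δx²+Δy²) = 7.7782
cable 2: Δx=2.5000, Δy=-0.5000; L_2 = √(Δx²+Δy²) = 2.5495
cable 3: Δx=-1.5000, Δy=4.5000; L_3 = √(Δx²+Δy²) = 4.7434

(7.7782, 2.5495, 4.7434)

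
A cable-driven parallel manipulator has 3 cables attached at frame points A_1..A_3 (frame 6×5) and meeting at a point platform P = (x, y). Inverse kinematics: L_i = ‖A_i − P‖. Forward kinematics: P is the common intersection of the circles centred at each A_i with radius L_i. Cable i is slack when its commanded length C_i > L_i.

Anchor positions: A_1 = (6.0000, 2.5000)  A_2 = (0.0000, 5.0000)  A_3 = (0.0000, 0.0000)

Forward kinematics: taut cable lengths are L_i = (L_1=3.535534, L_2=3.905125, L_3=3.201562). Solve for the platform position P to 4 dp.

expand ‖A_i−P‖²=L_i² and subtract eq 1 (q_i ≔ ‖A_i‖²−L_i²)
q_1 = 36.0000+6.2500−12.5000 = 29.7500
eq1−eq2 → [12.0000  -5.0000]·P = 20.0000
eq1−eq3 → [12.0000  5.0000]·P = 40.0000
2×2 solve → P = (2.5000, 2.0000)

(2.5000, 2.0000)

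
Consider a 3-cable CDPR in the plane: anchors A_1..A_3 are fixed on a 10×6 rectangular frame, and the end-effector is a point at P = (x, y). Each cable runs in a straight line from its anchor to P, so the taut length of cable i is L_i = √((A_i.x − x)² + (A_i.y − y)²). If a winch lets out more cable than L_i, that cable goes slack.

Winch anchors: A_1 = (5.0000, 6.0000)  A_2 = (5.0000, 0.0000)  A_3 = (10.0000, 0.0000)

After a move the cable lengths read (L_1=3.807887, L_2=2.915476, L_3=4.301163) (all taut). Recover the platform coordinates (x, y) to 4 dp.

(6.5000, 2.5000)

expand ‖A_i−P‖²=L_i² and subtract eq 1 (c_i ≔ ‖A_i‖²−L_i²)
c_1 = 25.0000+36.0000−14.5000 = 46.5000
eq1−eq2 → [0.0000  12.0000]·P = 30.0000
eq1−eq3 → [-10.0000  12.0000]·P = -35.0000
2×2 solve → P = (6.5000, 2.5000)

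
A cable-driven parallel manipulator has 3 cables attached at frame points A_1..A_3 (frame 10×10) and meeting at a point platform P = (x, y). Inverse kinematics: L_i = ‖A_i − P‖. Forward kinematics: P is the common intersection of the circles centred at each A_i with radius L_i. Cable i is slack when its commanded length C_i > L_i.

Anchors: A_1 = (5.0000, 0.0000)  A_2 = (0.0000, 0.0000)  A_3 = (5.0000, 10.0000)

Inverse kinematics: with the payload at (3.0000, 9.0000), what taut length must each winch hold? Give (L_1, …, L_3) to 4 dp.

L_1 = √((5.0000−3.0000)² + (0.0000−9.0000)²) = 9.2195
L_2 = √((0.0000−3.0000)² + (0.0000−9.0000)²) = 9.4868
L_3 = √((5.0000−3.0000)² + (10.0000−9.0000)²) = 2.2361

(9.2195, 9.4868, 2.2361)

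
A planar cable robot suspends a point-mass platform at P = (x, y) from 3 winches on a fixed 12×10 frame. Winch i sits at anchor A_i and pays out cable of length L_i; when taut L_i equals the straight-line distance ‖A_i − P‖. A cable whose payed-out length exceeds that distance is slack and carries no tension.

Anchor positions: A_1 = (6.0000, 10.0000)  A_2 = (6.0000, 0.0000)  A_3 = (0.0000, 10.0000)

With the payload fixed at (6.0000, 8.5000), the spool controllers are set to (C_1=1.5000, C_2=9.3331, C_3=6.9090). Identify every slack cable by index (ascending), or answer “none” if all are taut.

2, 3

cable 1: √((0.0000)²+(1.5000)²)=1.5000, C_1=1.5000: taut
cable 2: √((0.0000)²+(-8.5000)²)=8.5000, C_2=9.3331: slack
cable 3: √((-6.0000)²+(1.5000)²)=6.1847, C_3=6.9090: slack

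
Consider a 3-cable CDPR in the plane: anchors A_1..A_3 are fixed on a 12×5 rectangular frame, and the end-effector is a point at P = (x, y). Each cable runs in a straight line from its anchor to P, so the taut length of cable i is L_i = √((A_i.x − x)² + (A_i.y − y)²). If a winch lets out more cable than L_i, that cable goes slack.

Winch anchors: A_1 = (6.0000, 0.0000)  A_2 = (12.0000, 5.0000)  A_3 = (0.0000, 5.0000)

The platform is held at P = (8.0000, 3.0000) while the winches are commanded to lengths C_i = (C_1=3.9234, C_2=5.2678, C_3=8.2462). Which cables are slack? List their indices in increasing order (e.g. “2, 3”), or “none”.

1, 2

cable 1: L_1 = ‖A_1−P‖ = 3.6056;  C_1 = 3.9234 → slack
cable 2: L_2 = ‖A_2−P‖ = 4.4721;  C_2 = 5.2678 → slack
cable 3: L_3 = ‖A_3−P‖ = 8.2462;  C_3 = 8.2462 → taut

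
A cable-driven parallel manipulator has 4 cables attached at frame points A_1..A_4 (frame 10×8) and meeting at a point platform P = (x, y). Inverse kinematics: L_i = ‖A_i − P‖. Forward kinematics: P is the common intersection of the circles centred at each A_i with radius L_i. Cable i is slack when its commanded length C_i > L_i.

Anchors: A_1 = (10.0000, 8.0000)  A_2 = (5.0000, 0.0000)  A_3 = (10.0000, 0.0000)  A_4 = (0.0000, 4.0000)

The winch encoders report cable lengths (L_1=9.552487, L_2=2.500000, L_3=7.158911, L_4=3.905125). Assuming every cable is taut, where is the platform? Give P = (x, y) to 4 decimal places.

circle eqns → linear via eq_j − eq_1; set c_j = A_j·A_j − L_j²
c_1 = 100.0000+64.0000−91.2500 = 72.7500
10.0000·x + 16.0000·y = c_1−c_2 = 54.0000
0.0000·x + 16.0000·y = c_1−c_3 = 24.0000
20.0000·x + 8.0000·y = c_1−c_4 = 72.0000
solve first two rows → x=3.0000, y=1.5000
check cable 4: ‖A_4−P‖² = 15.2500 ≈ L_4² = 15.2500 ✓

(3.0000, 1.5000)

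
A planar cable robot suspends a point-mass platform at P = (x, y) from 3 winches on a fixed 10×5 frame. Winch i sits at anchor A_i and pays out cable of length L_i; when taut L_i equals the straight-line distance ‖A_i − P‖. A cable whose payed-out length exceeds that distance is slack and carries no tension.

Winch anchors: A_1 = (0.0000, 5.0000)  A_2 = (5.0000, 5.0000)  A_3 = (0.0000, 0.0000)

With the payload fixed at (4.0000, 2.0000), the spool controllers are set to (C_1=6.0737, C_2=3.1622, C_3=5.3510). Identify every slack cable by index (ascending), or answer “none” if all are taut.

1, 3

i=1: geometric 5.0000 vs commanded 6.0737 ⇒ slack
i=2: geometric 3.1623 vs commanded 3.1622 ⇒ taut
i=3: geometric 4.4721 vs commanded 5.3510 ⇒ slack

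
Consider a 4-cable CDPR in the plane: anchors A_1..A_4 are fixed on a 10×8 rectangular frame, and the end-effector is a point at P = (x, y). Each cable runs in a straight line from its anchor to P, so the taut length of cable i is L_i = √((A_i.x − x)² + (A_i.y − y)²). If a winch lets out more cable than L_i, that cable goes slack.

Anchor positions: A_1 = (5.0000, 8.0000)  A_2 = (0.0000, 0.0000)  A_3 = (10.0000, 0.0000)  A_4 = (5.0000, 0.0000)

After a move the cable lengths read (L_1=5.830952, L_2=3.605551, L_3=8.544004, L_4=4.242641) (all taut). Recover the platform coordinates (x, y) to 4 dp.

circle eqns → linear via eq_j − eq_1; set c_j = A_j·A_j − L_j²
c_1 = 25.0000+64.0000−34.0000 = 55.0000
10.0000·x + 16.0000·y = c_1−c_2 = 68.0000
-10.0000·x + 16.0000·y = c_1−c_3 = 28.0000
0.0000·x + 16.0000·y = c_1−c_4 = 48.0000
solve first two rows → x=2.0000, y=3.0000
check cable 4: ‖A_4−P‖² = 18.0000 ≈ L_4² = 18.0000 ✓

(2.0000, 3.0000)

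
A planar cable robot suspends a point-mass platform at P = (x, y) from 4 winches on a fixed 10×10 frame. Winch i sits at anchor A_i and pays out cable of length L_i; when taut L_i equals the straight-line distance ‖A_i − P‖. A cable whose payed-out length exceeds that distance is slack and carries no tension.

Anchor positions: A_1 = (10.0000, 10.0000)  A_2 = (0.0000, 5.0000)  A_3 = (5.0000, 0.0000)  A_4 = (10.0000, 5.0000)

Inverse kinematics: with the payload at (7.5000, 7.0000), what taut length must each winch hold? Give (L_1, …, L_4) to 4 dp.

(3.9051, 7.7621, 7.4330, 3.2016)

L_1 = √((10.0000−7.5000)² + (10.0000−7.0000)²) = 3.9051
L_2 = √((0.0000−7.5000)² + (5.0000−7.0000)²) = 7.7621
L_3 = √((5.0000−7.5000)² + (0.0000−7.0000)²) = 7.4330
L_4 = √((10.0000−7.5000)² + (5.0000−7.0000)²) = 3.2016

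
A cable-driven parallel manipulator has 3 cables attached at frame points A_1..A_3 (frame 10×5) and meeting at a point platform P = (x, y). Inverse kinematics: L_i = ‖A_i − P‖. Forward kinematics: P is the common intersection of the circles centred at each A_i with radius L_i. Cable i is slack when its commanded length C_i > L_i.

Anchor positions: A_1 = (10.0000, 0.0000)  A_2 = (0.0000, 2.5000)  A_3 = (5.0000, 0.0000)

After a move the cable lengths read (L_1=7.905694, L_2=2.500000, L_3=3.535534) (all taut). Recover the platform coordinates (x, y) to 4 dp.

(2.5000, 2.5000)

circle eqns → linear via eq_j − eq_1; set k_j = A_j·A_j − L_j²
k_1 = 100.0000+0.0000−62.5000 = 37.5000
20.0000·x − 5.0000·y = k_1−k_2 = 37.5000
10.0000·x + 0.0000·y = k_1−k_3 = 25.0000
solve first two rows → x=2.5000, y=2.5000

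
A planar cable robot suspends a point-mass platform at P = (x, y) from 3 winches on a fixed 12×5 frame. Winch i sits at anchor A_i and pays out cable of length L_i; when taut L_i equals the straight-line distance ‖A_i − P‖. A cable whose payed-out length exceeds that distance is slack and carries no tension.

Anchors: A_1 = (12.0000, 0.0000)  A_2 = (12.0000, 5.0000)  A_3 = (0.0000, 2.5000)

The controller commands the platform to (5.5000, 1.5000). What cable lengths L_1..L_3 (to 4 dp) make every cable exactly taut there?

L_1: Δ = A_1−P = (6.5000, -1.5000) → ‖Δ‖ = √44.5000 = 6.6708
L_2: Δ = A_2−P = (6.5000, 3.5000) → ‖Δ‖ = √54.5000 = 7.3824
L_3: Δ = A_3−P = (-5.5000, 1.0000) → ‖Δ‖ = √31.2500 = 5.5902

(6.6708, 7.3824, 5.5902)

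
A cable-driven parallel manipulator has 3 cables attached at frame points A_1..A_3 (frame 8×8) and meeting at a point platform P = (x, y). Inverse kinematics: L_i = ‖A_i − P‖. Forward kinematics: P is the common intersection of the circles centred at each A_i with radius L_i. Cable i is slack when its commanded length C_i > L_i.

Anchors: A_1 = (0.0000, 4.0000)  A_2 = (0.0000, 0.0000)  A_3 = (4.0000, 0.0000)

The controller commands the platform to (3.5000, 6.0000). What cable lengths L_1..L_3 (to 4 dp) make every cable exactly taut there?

(4.0311, 6.9462, 6.0208)

L_1: Δ = A_1−P = (-3.5000, -2.0000) → ‖Δ‖ = √16.2500 = 4.0311
L_2: Δ = A_2−P = (-3.5000, -6.0000) → ‖Δ‖ = √48.2500 = 6.9462
L_3: Δ = A_3−P = (0.5000, -6.0000) → ‖Δ‖ = √36.2500 = 6.0208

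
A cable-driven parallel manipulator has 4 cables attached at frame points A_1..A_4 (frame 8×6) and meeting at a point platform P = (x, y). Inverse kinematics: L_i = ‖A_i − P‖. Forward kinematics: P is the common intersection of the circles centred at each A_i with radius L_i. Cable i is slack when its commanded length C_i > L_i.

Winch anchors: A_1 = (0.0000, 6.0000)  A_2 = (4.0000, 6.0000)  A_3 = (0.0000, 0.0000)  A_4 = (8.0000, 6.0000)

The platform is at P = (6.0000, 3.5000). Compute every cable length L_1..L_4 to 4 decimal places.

(6.5000, 3.2016, 6.9462, 3.2016)

L_1: Δ = A_1−P = (-6.0000, 2.5000) → ‖Δ‖ = √42.2500 = 6.5000
L_2: Δ = A_2−P = (-2.0000, 2.5000) → ‖Δ‖ = √10.2500 = 3.2016
L_3: Δ = A_3−P = (-6.0000, -3.5000) → ‖Δ‖ = √48.2500 = 6.9462
L_4: Δ = A_4−P = (2.0000, 2.5000) → ‖Δ‖ = √10.2500 = 3.2016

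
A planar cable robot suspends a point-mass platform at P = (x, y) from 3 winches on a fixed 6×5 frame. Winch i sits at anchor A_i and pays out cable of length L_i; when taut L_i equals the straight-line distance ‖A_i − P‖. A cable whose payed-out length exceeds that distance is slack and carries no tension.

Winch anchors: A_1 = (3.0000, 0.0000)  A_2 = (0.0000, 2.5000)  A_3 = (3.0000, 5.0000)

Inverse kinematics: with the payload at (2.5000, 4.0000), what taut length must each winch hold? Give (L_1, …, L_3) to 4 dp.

(4.0311, 2.9155, 1.1180)

L_1: Δ = A_1−P = (0.5000, -4.0000) → ‖Δ‖ = √16.2500 = 4.0311
L_2: Δ = A_2−P = (-2.5000, -1.5000) → ‖Δ‖ = √8.5000 = 2.9155
L_3: Δ = A_3−P = (0.5000, 1.0000) → ‖Δ‖ = √1.2500 = 1.1180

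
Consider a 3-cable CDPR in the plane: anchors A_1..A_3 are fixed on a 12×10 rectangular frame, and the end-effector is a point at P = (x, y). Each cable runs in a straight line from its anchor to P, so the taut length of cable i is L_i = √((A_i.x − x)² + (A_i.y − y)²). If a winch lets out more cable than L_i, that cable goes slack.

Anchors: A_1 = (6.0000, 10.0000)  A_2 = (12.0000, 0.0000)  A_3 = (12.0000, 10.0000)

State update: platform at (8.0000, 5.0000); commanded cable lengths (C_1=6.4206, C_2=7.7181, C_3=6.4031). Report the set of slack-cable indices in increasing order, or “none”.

1, 2

cable 1: √((-2.0000)²+(5.0000)²)=5.3852, C_1=6.4206: slack
cable 2: √((4.0000)²+(-5.0000)²)=6.4031, C_2=7.7181: slack
cable 3: √((4.0000)²+(5.0000)²)=6.4031, C_3=6.4031: taut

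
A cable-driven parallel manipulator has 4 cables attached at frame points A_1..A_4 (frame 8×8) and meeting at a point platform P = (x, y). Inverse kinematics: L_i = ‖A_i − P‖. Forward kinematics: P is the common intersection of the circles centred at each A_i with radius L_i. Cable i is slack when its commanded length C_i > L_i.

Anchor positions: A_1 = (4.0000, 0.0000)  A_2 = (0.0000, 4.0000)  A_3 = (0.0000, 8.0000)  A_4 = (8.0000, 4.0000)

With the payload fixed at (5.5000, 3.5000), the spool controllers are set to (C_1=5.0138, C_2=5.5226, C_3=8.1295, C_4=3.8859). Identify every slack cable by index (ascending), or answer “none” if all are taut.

i=1: geometric 3.8079 vs commanded 5.0138 ⇒ slack
i=2: geometric 5.5227 vs commanded 5.5226 ⇒ taut
i=3: geometric 7.1063 vs commanded 8.1295 ⇒ slack
i=4: geometric 2.5495 vs commanded 3.8859 ⇒ slack

1, 3, 4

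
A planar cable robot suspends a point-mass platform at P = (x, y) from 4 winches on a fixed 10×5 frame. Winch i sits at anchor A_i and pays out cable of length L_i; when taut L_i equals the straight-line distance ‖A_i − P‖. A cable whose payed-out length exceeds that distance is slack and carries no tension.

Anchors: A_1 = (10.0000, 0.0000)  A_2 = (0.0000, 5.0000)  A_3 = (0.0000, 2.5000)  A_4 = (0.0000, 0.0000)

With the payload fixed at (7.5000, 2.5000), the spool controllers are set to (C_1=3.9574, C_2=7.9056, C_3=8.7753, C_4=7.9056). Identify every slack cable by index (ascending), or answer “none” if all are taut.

cable 1: √((2.5000)²+(-2.5000)²)=3.5355, C_1=3.9574: slack
cable 2: √((-7.5000)²+(2.5000)²)=7.9057, C_2=7.9056: taut
cable 3: √((-7.5000)²+(0.0000)²)=7.5000, C_3=8.7753: slack
cable 4: √((-7.5000)²+(-2.5000)²)=7.9057, C_4=7.9056: taut

1, 3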